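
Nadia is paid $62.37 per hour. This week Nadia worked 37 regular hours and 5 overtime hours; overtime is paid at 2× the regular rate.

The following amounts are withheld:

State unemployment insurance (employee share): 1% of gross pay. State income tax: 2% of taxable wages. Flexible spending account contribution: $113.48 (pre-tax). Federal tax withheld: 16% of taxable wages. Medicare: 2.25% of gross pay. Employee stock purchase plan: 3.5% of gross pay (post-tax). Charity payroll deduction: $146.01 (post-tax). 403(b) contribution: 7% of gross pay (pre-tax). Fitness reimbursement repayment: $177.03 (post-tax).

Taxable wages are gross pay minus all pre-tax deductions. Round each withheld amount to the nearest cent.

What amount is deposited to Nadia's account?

$1,621.52

Regular pay: 37 × $62.37 = $2,307.69
Overtime pay: 5 × $62.37 × 2 = $623.70
Gross pay = $2,307.69 + $623.70 = $2,931.39
403(b) contribution: $2,931.39 × 0.07 = $205.20
Flexible spending account contribution: $113.48
Pre-tax total = $205.20 + $113.48 = $318.68
Taxable wages = $2,931.39 − $318.68 = $2,612.71
State income tax: $2,612.71 × 0.02 = $52.25
Federal tax withheld: $2,612.71 × 0.16 = $418.03
State unemployment insurance (employee share): $2,931.39 × 0.01 = $29.31
Medicare: $2,931.39 × 0.0225 = $65.96
Fitness reimbursement repayment: $177.03
Charity payroll deduction: $146.01
Employee stock purchase plan: $2,931.39 × 0.035 = $102.60
Total deductions = $205.20 + $113.48 + $52.25 + $418.03 + $29.31 + $65.96 + $177.03 + $146.01 + $102.60 = $1,309.87
Net pay = $2,931.39 − $1,309.87 = $1,621.52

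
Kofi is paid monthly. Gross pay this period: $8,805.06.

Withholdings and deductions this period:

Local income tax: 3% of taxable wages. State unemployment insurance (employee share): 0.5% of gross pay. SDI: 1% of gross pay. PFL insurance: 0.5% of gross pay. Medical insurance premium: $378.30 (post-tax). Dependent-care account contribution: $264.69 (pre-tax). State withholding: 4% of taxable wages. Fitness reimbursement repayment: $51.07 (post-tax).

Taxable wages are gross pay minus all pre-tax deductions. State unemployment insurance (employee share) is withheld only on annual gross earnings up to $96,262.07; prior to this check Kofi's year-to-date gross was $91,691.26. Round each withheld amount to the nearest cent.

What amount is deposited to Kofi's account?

Dependent-care account contribution: $264.69
Taxable wages = $8,805.06 − $264.69 = $8,540.37
State withholding: $8,540.37 × 0.04 = $341.61
Local income tax: $8,540.37 × 0.03 = $256.21
SDI: $8,805.06 × 0.01 = $88.05
State unemployment insurance (employee share): only $96,262.07 − $91,691.26 = $4,570.81 of this check is subject → $4,570.81 × 0.005 = $22.85
PFL insurance: $8,805.06 × 0.005 = $44.03
Fitness reimbursement repayment: $51.07
Medical insurance premium: $378.30
Total deductions = $264.69 + $341.61 + $256.21 + $88.05 + $22.85 + $44.03 + $51.07 + $378.30 = $1,446.81
Net pay = $8,805.06 − $1,446.81 = $7,358.25

$7,358.25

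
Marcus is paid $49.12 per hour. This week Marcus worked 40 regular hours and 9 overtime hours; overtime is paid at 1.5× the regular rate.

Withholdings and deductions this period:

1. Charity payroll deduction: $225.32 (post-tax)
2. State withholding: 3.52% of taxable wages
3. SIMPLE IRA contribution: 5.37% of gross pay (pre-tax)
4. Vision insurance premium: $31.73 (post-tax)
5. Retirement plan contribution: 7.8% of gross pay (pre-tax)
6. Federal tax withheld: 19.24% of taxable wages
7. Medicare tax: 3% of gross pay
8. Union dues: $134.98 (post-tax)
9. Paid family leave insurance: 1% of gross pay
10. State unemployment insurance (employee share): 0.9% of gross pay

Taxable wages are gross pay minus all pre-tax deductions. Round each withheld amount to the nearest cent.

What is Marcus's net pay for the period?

Regular pay: 40 × $49.12 = $1,964.80
Overtime pay: 9 × $49.12 × 1.5 = $663.12
Gross pay = $1,964.80 + $663.12 = $2,627.92
Retirement plan contribution: $2,627.92 × 0.078 = $204.98
SIMPLE IRA contribution: $2,627.92 × 0.0537 = $141.12
Pre-tax total = $204.98 + $141.12 = $346.10
Taxable wages = $2,627.92 − $346.10 = $2,281.82
State withholding: $2,281.82 × 0.0352 = $80.32
Federal tax withheld: $2,281.82 × 0.1924 = $439.02
State unemployment insurance (employee share): $2,627.92 × 0.009 = $23.65
Medicare tax: $2,627.92 × 0.03 = $78.84
Paid family leave insurance: $2,627.92 × 0.01 = $26.28
Vision insurance premium: $31.73
Union dues: $134.98
Charity payroll deduction: $225.32
Total deductions = $204.98 + $141.12 + $80.32 + $439.02 + $23.65 + $78.84 + $26.28 + $31.73 + $134.98 + $225.32 = $1,386.24
Net pay = $2,627.92 − $1,386.24 = $1,241.68

$1,241.68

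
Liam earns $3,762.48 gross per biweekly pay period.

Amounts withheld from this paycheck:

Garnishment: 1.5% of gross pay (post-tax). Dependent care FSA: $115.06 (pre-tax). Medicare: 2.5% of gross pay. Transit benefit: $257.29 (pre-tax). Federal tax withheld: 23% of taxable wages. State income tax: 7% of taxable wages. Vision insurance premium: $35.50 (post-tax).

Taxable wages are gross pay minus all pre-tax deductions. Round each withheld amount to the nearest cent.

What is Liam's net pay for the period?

Dependent care FSA: $115.06
Transit benefit: $257.29
Pre-tax total = $115.06 + $257.29 = $372.35
Taxable wages = $3,762.48 − $372.35 = $3,390.13
Federal tax withheld: $3,390.13 × 0.23 = $779.73
State income tax: $3,390.13 × 0.07 = $237.31
Medicare: $3,762.48 × 0.025 = $94.06
Vision insurance premium: $35.50
Garnishment: $3,762.48 × 0.015 = $56.44
Total deductions = $115.06 + $257.29 + $779.73 + $237.31 + $94.06 + $35.50 + $56.44 = $1,575.39
Net pay = $3,762.48 − $1,575.39 = $2,187.09

$2,187.09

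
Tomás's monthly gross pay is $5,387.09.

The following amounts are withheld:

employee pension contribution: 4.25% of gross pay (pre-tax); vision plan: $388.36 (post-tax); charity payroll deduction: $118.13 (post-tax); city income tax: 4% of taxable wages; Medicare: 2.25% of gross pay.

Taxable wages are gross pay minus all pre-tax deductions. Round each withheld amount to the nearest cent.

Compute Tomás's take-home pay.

$4,324.11

Employee pension contribution: $5,387.09 × 0.0425 = $228.95
Taxable wages = $5,387.09 − $228.95 = $5,158.14
City income tax: $5,158.14 × 0.04 = $206.33
Medicare: $5,387.09 × 0.0225 = $121.21
Vision plan: $388.36
Charity payroll deduction: $118.13
Total deductions = $228.95 + $206.33 + $121.21 + $388.36 + $118.13 = $1,062.98
Net pay = $5,387.09 − $1,062.98 = $4,324.11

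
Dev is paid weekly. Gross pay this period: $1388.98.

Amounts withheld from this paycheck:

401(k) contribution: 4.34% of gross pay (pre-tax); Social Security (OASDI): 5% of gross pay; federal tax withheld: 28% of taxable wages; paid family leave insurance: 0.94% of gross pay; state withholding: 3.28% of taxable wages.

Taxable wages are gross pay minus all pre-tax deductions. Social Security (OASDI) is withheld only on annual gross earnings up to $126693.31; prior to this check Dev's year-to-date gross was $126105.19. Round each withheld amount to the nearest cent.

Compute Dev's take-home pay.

$870.61

401(k) contribution: $1388.98 × 0.0434 = $60.28
Taxable wages = $1388.98 − $60.28 = $1328.70
Federal tax withheld: $1328.70 × 0.28 = $372.04
State withholding: $1328.70 × 0.0328 = $43.58
Paid family leave insurance: $1388.98 × 0.0094 = $13.06
Social Security (OASDI): only $126693.31 − $126105.19 = $588.12 of this check is subject → $588.12 × 0.05 = $29.41
Total deductions = $60.28 + $372.04 + $43.58 + $13.06 + $29.41 = $518.37
Net pay = $1388.98 − $518.37 = $870.61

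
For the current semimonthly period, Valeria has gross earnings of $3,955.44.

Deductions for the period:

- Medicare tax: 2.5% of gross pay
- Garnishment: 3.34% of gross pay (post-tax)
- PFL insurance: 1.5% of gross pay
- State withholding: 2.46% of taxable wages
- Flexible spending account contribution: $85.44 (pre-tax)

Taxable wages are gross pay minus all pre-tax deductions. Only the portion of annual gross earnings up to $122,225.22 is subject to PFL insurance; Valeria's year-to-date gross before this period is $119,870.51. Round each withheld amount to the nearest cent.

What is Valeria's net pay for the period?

$3,508.48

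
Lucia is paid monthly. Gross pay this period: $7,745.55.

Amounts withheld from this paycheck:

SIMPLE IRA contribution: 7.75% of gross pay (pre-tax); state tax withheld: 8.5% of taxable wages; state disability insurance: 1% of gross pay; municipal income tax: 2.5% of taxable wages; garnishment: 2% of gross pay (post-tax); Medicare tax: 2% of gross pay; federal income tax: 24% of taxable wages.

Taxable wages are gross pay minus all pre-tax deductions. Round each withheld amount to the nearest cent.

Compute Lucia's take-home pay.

$4,257.15

SIMPLE IRA contribution: $7,745.55 × 0.0775 = $600.28
Taxable wages = $7,745.55 − $600.28 = $7,145.27
State tax withheld: $7,145.27 × 0.085 = $607.35
Municipal income tax: $7,145.27 × 0.025 = $178.63
Federal income tax: $7,145.27 × 0.24 = $1,714.86
State disability insurance: $7,745.55 × 0.01 = $77.46
Medicare tax: $7,745.55 × 0.02 = $154.91
Garnishment: $7,745.55 × 0.02 = $154.91
Total deductions = $600.28 + $607.35 + $178.63 + $1,714.86 + $77.46 + $154.91 + $154.91 = $3,488.40
Net pay = $7,745.55 − $3,488.40 = $4,257.15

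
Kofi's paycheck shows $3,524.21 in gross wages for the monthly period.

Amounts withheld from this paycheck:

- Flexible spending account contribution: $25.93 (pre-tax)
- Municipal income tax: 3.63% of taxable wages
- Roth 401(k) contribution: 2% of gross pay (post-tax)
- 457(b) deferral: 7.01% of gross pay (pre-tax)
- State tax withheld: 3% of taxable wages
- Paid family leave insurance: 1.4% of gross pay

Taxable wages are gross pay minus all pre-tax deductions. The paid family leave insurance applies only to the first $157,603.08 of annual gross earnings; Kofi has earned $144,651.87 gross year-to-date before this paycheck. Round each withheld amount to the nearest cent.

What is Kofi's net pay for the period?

$2,915.85

457(b) deferral: $3,524.21 × 0.0701 = $247.05
Flexible spending account contribution: $25.93
Pre-tax total = $247.05 + $25.93 = $272.98
Taxable wages = $3,524.21 − $272.98 = $3,251.23
Municipal income tax: $3,251.23 × 0.0363 = $118.02
State tax withheld: $3,251.23 × 0.03 = $97.54
Paid family leave insurance: cap not yet reached, full $3,524.21 is subject → $3,524.21 × 0.014 = $49.34
Roth 401(k) contribution: $3,524.21 × 0.02 = $70.48
Total deductions = $247.05 + $25.93 + $118.02 + $97.54 + $49.34 + $70.48 = $608.36
Net pay = $3,524.21 − $608.36 = $2,915.85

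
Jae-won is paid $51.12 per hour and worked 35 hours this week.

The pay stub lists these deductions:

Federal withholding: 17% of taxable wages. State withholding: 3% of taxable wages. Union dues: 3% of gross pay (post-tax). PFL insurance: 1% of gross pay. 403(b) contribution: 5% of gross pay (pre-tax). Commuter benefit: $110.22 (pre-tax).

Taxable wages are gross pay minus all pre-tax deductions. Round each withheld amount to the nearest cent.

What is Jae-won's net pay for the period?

$1,200.04

Gross pay: 35 × $51.12 = $1,789.20
Commuter benefit: $110.22
403(b) contribution: $1,789.20 × 0.05 = $89.46
Pre-tax total = $110.22 + $89.46 = $199.68
Taxable wages = $1,789.20 − $199.68 = $1,589.52
Federal withholding: $1,589.52 × 0.17 = $270.22
State withholding: $1,589.52 × 0.03 = $47.69
PFL insurance: $1,789.20 × 0.01 = $17.89
Union dues: $1,789.20 × 0.03 = $53.68
Total deductions = $110.22 + $89.46 + $270.22 + $47.69 + $17.89 + $53.68 = $589.16
Net pay = $1,789.20 − $589.16 = $1,200.04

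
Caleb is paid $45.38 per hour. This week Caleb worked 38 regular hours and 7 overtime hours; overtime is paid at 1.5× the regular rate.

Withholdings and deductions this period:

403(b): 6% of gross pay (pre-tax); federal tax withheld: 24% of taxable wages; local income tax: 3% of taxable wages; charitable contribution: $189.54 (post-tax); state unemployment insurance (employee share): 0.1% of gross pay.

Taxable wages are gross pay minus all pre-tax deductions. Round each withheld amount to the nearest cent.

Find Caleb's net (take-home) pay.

$1318.53

Regular pay: 38 × $45.38 = $1724.44
Overtime pay: 7 × $45.38 × 1.5 = $476.49
Gross pay = $1724.44 + $476.49 = $2200.93
403(b): $2200.93 × 0.06 = $132.06
Taxable wages = $2200.93 − $132.06 = $2068.87
Local income tax: $2068.87 × 0.03 = $62.07
Federal tax withheld: $2068.87 × 0.24 = $496.53
State unemployment insurance (employee share): $2200.93 × 0.001 = $2.20
Charitable contribution: $189.54
Total deductions = $132.06 + $62.07 + $496.53 + $2.20 + $189.54 = $882.40
Net pay = $2200.93 − $882.40 = $1318.53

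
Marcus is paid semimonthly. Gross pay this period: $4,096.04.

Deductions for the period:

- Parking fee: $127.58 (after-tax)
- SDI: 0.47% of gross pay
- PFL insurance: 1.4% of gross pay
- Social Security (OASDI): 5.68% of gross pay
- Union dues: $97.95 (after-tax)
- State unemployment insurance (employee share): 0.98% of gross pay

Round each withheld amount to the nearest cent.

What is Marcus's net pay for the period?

State unemployment insurance (employee share): $4,096.04 × 0.0098 = $40.14
Social Security (OASDI): $4,096.04 × 0.0568 = $232.66
PFL insurance: $4,096.04 × 0.014 = $57.34
SDI: $4,096.04 × 0.0047 = $19.25
Union dues: $97.95
Parking fee: $127.58
Total deductions = $40.14 + $232.66 + $57.34 + $19.25 + $97.95 + $127.58 = $574.92
Net pay = $4,096.04 − $574.92 = $3,521.12

$3,521.12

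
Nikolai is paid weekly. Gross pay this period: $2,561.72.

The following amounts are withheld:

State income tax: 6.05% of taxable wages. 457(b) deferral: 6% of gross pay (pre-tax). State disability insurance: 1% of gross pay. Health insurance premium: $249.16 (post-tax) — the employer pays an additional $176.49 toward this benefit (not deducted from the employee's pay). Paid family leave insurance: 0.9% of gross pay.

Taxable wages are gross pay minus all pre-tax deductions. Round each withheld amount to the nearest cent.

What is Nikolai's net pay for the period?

$1,964.49

457(b) deferral: $2,561.72 × 0.06 = $153.70
Taxable wages = $2,561.72 − $153.70 = $2,408.02
State income tax: $2,408.02 × 0.0605 = $145.69
State disability insurance: $2,561.72 × 0.01 = $25.62
Paid family leave insurance: $2,561.72 × 0.009 = $23.06
Health insurance premium: $249.16
(Employer's $176.49 toward health insurance premium is not withheld from the employee.)
Total deductions = $153.70 + $145.69 + $25.62 + $23.06 + $249.16 = $597.23
Net pay = $2,561.72 − $597.23 = $1,964.49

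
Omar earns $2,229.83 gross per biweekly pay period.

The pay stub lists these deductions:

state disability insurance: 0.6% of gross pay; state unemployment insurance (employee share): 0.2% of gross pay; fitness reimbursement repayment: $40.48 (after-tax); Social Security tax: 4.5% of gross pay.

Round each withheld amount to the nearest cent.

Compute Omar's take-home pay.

State disability insurance: $2,229.83 × 0.006 = $13.38
State unemployment insurance (employee share): $2,229.83 × 0.002 = $4.46
Social Security tax: $2,229.83 × 0.045 = $100.34
Fitness reimbursement repayment: $40.48
Total deductions = $13.38 + $4.46 + $100.34 + $40.48 = $158.66
Net pay = $2,229.83 − $158.66 = $2,071.17

$2,071.17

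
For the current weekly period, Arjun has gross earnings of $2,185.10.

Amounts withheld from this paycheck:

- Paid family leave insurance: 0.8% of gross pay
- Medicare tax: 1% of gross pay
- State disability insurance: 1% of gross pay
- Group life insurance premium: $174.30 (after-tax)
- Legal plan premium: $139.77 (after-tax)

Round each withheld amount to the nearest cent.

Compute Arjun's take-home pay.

State disability insurance: $2,185.10 × 0.01 = $21.85
Paid family leave insurance: $2,185.10 × 0.008 = $17.48
Medicare tax: $2,185.10 × 0.01 = $21.85
Group life insurance premium: $174.30
Legal plan premium: $139.77
Total deductions = $21.85 + $17.48 + $21.85 + $174.30 + $139.77 = $375.25
Net pay = $2,185.10 − $375.25 = $1,809.85

$1,809.85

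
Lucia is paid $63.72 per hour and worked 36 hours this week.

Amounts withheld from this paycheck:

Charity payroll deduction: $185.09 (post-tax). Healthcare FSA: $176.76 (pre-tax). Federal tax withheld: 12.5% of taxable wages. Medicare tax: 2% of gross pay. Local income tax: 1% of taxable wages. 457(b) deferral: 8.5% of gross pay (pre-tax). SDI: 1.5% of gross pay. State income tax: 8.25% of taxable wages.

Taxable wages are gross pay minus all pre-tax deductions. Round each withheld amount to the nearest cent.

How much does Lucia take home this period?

$1,238.73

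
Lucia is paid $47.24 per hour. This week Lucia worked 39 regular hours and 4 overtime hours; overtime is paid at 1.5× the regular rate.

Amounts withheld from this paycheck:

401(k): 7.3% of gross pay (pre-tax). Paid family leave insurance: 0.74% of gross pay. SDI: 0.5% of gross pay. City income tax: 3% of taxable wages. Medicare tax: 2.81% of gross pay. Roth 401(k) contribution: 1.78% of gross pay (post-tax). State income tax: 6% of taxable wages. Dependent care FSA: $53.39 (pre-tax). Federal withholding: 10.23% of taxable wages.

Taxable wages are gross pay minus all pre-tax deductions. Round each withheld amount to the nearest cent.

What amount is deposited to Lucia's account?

Regular pay: 39 × $47.24 = $1,842.36
Overtime pay: 4 × $47.24 × 1.5 = $283.44
Gross pay = $1,842.36 + $283.44 = $2,125.80
Dependent care FSA: $53.39
401(k): $2,125.80 × 0.073 = $155.18
Pre-tax total = $53.39 + $155.18 = $208.57
Taxable wages = $2,125.80 − $208.57 = $1,917.23
State income tax: $1,917.23 × 0.06 = $115.03
Federal withholding: $1,917.23 × 0.1023 = $196.13
City income tax: $1,917.23 × 0.03 = $57.52
Medicare tax: $2,125.80 × 0.0281 = $59.73
Paid family leave insurance: $2,125.80 × 0.0074 = $15.73
SDI: $2,125.80 × 0.005 = $10.63
Roth 401(k) contribution: $2,125.80 × 0.0178 = $37.84
Total deductions = $53.39 + $155.18 + $115.03 + $196.13 + $57.52 + $59.73 + $15.73 + $10.63 + $37.84 = $701.18
Net pay = $2,125.80 − $701.18 = $1,424.62

$1,424.62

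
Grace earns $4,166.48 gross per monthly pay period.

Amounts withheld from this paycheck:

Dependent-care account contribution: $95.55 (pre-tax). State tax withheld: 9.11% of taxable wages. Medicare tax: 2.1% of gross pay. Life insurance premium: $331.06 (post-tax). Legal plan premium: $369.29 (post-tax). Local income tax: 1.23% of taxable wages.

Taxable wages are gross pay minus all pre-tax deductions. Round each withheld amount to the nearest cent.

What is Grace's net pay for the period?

$2,862.15

Dependent-care account contribution: $95.55
Taxable wages = $4,166.48 − $95.55 = $4,070.93
State tax withheld: $4,070.93 × 0.0911 = $370.86
Local income tax: $4,070.93 × 0.0123 = $50.07
Medicare tax: $4,166.48 × 0.021 = $87.50
Legal plan premium: $369.29
Life insurance premium: $331.06
Total deductions = $95.55 + $370.86 + $50.07 + $87.50 + $369.29 + $331.06 = $1,304.33
Net pay = $4,166.48 − $1,304.33 = $2,862.15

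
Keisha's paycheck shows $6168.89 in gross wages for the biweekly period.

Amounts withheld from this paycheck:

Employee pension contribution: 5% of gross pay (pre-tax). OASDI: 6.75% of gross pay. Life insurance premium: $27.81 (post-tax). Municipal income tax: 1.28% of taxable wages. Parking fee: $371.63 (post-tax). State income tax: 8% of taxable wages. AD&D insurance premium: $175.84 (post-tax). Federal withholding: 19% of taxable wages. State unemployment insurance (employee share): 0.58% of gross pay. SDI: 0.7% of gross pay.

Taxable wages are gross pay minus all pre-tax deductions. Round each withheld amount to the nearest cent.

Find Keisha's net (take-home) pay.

$3132.47

Employee pension contribution: $6168.89 × 0.05 = $308.44
Taxable wages = $6168.89 − $308.44 = $5860.45
Federal withholding: $5860.45 × 0.19 = $1113.49
State income tax: $5860.45 × 0.08 = $468.84
Municipal income tax: $5860.45 × 0.0128 = $75.01
SDI: $6168.89 × 0.007 = $43.18
OASDI: $6168.89 × 0.0675 = $416.40
State unemployment insurance (employee share): $6168.89 × 0.0058 = $35.78
Parking fee: $371.63
AD&D insurance premium: $175.84
Life insurance premium: $27.81
Total deductions = $308.44 + $1113.49 + $468.84 + $75.01 + $43.18 + $416.40 + $35.78 + $371.63 + $175.84 + $27.81 = $3036.42
Net pay = $6168.89 − $3036.42 = $3132.47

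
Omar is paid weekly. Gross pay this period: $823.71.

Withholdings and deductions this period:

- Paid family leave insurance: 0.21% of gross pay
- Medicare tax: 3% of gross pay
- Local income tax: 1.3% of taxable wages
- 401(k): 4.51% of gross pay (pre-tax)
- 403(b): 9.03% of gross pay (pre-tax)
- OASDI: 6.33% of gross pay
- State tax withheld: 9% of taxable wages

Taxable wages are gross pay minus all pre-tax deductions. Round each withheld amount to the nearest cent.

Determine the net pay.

$560.24

401(k): $823.71 × 0.0451 = $37.15
403(b): $823.71 × 0.0903 = $74.38
Pre-tax total = $37.15 + $74.38 = $111.53
Taxable wages = $823.71 − $111.53 = $712.18
Local income tax: $712.18 × 0.013 = $9.26
State tax withheld: $712.18 × 0.09 = $64.10
Medicare tax: $823.71 × 0.03 = $24.71
Paid family leave insurance: $823.71 × 0.0021 = $1.73
OASDI: $823.71 × 0.0633 = $52.14
Total deductions = $37.15 + $74.38 + $9.26 + $64.10 + $24.71 + $1.73 + $52.14 = $263.47
Net pay = $823.71 − $263.47 = $560.24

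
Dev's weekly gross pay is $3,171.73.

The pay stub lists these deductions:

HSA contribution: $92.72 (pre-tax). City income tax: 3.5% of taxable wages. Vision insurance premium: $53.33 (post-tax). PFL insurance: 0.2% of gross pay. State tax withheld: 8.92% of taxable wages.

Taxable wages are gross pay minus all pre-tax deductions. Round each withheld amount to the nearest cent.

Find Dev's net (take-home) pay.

HSA contribution: $92.72
Taxable wages = $3,171.73 − $92.72 = $3,079.01
State tax withheld: $3,079.01 × 0.0892 = $274.65
City income tax: $3,079.01 × 0.035 = $107.77
PFL insurance: $3,171.73 × 0.002 = $6.34
Vision insurance premium: $53.33
Total deductions = $92.72 + $274.65 + $107.77 + $6.34 + $53.33 = $534.81
Net pay = $3,171.73 − $534.81 = $2,636.92

$2,636.92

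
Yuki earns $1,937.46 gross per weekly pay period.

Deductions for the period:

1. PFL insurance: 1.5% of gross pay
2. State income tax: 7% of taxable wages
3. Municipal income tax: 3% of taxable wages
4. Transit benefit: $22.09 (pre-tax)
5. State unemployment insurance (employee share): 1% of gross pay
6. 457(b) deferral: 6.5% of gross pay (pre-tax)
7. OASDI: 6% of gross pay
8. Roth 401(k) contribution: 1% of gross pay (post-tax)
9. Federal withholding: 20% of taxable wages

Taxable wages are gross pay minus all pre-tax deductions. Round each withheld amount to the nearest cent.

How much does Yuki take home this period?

$1,068.56

Transit benefit: $22.09
457(b) deferral: $1,937.46 × 0.065 = $125.93
Pre-tax total = $22.09 + $125.93 = $148.02
Taxable wages = $1,937.46 − $148.02 = $1,789.44
State income tax: $1,789.44 × 0.07 = $125.26
Municipal income tax: $1,789.44 × 0.03 = $53.68
Federal withholding: $1,789.44 × 0.2 = $357.89
State unemployment insurance (employee share): $1,937.46 × 0.01 = $19.37
OASDI: $1,937.46 × 0.06 = $116.25
PFL insurance: $1,937.46 × 0.015 = $29.06
Roth 401(k) contribution: $1,937.46 × 0.01 = $19.37
Total deductions = $22.09 + $125.93 + $125.26 + $53.68 + $357.89 + $19.37 + $116.25 + $29.06 + $19.37 = $868.90
Net pay = $1,937.46 − $868.90 = $1,068.56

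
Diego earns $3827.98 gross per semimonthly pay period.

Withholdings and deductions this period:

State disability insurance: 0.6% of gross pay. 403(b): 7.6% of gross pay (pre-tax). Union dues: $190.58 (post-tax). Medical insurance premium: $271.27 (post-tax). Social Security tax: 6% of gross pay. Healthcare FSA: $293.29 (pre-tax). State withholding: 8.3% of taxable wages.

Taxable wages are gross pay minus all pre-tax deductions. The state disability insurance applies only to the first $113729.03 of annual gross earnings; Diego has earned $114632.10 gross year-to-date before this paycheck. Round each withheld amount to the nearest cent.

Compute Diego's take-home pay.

Healthcare FSA: $293.29
403(b): $3827.98 × 0.076 = $290.93
Pre-tax total = $293.29 + $290.93 = $584.22
Taxable wages = $3827.98 − $584.22 = $3243.76
State withholding: $3243.76 × 0.083 = $269.23
State disability insurance: annual cap $113729.03 already reached (YTD $114632.10), so $0.00
Social Security tax: $3827.98 × 0.06 = $229.68
Medical insurance premium: $271.27
Union dues: $190.58
Total deductions = $293.29 + $290.93 + $269.23 + $0.00 + $229.68 + $271.27 + $190.58 = $1544.98
Net pay = $3827.98 − $1544.98 = $2283.00

$2283.00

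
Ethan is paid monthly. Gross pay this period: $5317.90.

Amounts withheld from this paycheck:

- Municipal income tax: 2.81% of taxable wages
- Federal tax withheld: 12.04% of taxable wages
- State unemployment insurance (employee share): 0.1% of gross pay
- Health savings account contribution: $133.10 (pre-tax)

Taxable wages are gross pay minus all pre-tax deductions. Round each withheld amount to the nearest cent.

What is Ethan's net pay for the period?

$4409.54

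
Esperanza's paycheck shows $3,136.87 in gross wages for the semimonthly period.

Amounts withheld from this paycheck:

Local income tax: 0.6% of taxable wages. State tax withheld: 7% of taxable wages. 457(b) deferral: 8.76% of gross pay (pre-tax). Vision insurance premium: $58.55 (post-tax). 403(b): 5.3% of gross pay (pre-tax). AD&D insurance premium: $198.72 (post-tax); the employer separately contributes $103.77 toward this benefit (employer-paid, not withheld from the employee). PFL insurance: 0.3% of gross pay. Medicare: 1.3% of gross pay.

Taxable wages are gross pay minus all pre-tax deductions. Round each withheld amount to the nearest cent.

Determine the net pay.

$2,183.49

457(b) deferral: $3,136.87 × 0.0876 = $274.79
403(b): $3,136.87 × 0.053 = $166.25
Pre-tax total = $274.79 + $166.25 = $441.04
Taxable wages = $3,136.87 − $441.04 = $2,695.83
Local income tax: $2,695.83 × 0.006 = $16.17
State tax withheld: $2,695.83 × 0.07 = $188.71
Medicare: $3,136.87 × 0.013 = $40.78
PFL insurance: $3,136.87 × 0.003 = $9.41
Vision insurance premium: $58.55
AD&D insurance premium: $198.72
(Employer's $103.77 toward AD&D insurance premium is not withheld from the employee.)
Total deductions = $274.79 + $166.25 + $16.17 + $188.71 + $40.78 + $9.41 + $58.55 + $198.72 = $953.38
Net pay = $3,136.87 − $953.38 = $2,183.49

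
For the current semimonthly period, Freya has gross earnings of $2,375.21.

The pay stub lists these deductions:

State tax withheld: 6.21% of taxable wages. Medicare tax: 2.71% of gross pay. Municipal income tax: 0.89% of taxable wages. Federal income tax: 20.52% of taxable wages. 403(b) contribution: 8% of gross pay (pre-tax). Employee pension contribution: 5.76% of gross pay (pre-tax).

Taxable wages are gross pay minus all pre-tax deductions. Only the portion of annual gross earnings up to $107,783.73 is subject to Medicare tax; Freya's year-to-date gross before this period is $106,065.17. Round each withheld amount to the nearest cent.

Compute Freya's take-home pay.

403(b) contribution: $2,375.21 × 0.08 = $190.02
Employee pension contribution: $2,375.21 × 0.0576 = $136.81
Pre-tax total = $190.02 + $136.81 = $326.83
Taxable wages = $2,375.21 − $326.83 = $2,048.38
Federal income tax: $2,048.38 × 0.2052 = $420.33
State tax withheld: $2,048.38 × 0.0621 = $127.20
Municipal income tax: $2,048.38 × 0.0089 = $18.23
Medicare tax: only $107,783.73 − $106,065.17 = $1,718.56 of this check is subject → $1,718.56 × 0.0271 = $46.57
Total deductions = $190.02 + $136.81 + $420.33 + $127.20 + $18.23 + $46.57 = $939.16
Net pay = $2,375.21 − $939.16 = $1,436.05

$1,436.05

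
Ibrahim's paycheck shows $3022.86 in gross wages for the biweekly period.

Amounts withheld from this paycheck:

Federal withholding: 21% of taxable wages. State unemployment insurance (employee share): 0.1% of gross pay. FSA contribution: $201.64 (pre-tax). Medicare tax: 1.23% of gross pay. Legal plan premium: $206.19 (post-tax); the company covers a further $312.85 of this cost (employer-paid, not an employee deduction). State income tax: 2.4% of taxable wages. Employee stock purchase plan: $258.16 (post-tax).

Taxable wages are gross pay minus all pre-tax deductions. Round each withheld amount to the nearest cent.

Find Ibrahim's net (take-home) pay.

FSA contribution: $201.64
Taxable wages = $3022.86 − $201.64 = $2821.22
State income tax: $2821.22 × 0.024 = $67.71
Federal withholding: $2821.22 × 0.21 = $592.46
State unemployment insurance (employee share): $3022.86 × 0.001 = $3.02
Medicare tax: $3022.86 × 0.0123 = $37.18
Employee stock purchase plan: $258.16
Legal plan premium: $206.19
(Employer's $312.85 toward legal plan premium is not withheld from the employee.)
Total deductions = $201.64 + $67.71 + $592.46 + $3.02 + $37.18 + $258.16 + $206.19 = $1366.36
Net pay = $3022.86 − $1366.36 = $1656.50

$1656.50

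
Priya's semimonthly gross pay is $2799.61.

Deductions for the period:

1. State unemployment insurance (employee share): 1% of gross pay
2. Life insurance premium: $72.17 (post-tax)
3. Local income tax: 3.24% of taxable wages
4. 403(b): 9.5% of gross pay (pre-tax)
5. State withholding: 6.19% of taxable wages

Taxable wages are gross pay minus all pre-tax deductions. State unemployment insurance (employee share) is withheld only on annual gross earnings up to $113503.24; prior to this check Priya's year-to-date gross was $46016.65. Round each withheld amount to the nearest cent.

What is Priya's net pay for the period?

$2194.56

403(b): $2799.61 × 0.095 = $265.96
Taxable wages = $2799.61 − $265.96 = $2533.65
Local income tax: $2533.65 × 0.0324 = $82.09
State withholding: $2533.65 × 0.0619 = $156.83
State unemployment insurance (employee share): cap not yet reached, full $2799.61 is subject → $2799.61 × 0.01 = $28.00
Life insurance premium: $72.17
Total deductions = $265.96 + $82.09 + $156.83 + $28.00 + $72.17 = $605.05
Net pay = $2799.61 − $605.05 = $2194.56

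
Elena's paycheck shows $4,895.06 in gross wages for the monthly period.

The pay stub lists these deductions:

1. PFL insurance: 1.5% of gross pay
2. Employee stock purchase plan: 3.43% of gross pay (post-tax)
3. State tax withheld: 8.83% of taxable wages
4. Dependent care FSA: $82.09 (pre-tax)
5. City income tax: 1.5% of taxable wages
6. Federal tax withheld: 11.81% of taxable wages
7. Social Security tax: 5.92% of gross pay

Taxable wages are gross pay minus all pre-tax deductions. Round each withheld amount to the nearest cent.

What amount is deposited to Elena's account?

$3,216.26

Dependent care FSA: $82.09
Taxable wages = $4,895.06 − $82.09 = $4,812.97
Federal tax withheld: $4,812.97 × 0.1181 = $568.41
City income tax: $4,812.97 × 0.015 = $72.19
State tax withheld: $4,812.97 × 0.0883 = $424.99
PFL insurance: $4,895.06 × 0.015 = $73.43
Social Security tax: $4,895.06 × 0.0592 = $289.79
Employee stock purchase plan: $4,895.06 × 0.0343 = $167.90
Total deductions = $82.09 + $568.41 + $72.19 + $424.99 + $73.43 + $289.79 + $167.90 = $1,678.80
Net pay = $4,895.06 − $1,678.80 = $3,216.26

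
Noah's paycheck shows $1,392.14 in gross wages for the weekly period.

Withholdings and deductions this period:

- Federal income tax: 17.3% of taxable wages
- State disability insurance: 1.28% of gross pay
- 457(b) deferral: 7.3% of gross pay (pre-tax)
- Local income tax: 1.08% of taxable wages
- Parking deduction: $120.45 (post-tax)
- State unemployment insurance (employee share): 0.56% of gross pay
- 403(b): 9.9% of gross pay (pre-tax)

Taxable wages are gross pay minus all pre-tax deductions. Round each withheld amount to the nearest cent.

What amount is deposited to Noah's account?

$794.75

403(b): $1,392.14 × 0.099 = $137.82
457(b) deferral: $1,392.14 × 0.073 = $101.63
Pre-tax total = $137.82 + $101.63 = $239.45
Taxable wages = $1,392.14 − $239.45 = $1,152.69
Local income tax: $1,152.69 × 0.0108 = $12.45
Federal income tax: $1,152.69 × 0.173 = $199.42
State unemployment insurance (employee share): $1,392.14 × 0.0056 = $7.80
State disability insurance: $1,392.14 × 0.0128 = $17.82
Parking deduction: $120.45
Total deductions = $137.82 + $101.63 + $12.45 + $199.42 + $7.80 + $17.82 + $120.45 = $597.39
Net pay = $1,392.14 − $597.39 = $794.75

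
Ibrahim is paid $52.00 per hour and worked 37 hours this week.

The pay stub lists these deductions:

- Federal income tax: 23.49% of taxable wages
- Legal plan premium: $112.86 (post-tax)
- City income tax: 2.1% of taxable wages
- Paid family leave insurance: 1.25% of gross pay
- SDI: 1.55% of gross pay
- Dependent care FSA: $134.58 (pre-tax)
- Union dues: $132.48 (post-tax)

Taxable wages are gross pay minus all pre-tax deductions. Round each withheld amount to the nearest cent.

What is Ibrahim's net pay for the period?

$1,032.30

Gross pay: 37 × $52.00 = $1,924.00
Dependent care FSA: $134.58
Taxable wages = $1,924.00 − $134.58 = $1,789.42
City income tax: $1,789.42 × 0.021 = $37.58
Federal income tax: $1,789.42 × 0.2349 = $420.33
Paid family leave insurance: $1,924.00 × 0.0125 = $24.05
SDI: $1,924.00 × 0.0155 = $29.82
Union dues: $132.48
Legal plan premium: $112.86
Total deductions = $134.58 + $37.58 + $420.33 + $24.05 + $29.82 + $132.48 + $112.86 = $891.70
Net pay = $1,924.00 − $891.70 = $1,032.30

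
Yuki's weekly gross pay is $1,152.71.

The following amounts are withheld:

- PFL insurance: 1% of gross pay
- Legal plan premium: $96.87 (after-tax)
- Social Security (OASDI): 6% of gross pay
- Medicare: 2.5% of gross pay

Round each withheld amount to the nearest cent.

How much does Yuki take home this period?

$946.33

Social Security (OASDI): $1,152.71 × 0.06 = $69.16
Medicare: $1,152.71 × 0.025 = $28.82
PFL insurance: $1,152.71 × 0.01 = $11.53
Legal plan premium: $96.87
Total deductions = $69.16 + $28.82 + $11.53 + $96.87 = $206.38
Net pay = $1,152.71 − $206.38 = $946.33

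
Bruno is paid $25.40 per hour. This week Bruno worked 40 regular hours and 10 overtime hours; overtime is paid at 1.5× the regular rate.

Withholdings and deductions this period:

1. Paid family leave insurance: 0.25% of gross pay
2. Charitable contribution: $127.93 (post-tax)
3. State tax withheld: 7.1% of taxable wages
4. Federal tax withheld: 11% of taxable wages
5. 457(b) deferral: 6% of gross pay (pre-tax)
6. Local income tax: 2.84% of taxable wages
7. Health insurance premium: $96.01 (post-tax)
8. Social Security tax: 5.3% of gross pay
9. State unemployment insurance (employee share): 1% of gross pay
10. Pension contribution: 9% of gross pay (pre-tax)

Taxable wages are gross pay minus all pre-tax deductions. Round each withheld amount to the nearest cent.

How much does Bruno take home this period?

$623.36

Regular pay: 40 × $25.40 = $1,016.00
Overtime pay: 10 × $25.40 × 1.5 = $381.00
Gross pay = $1,016.00 + $381.00 = $1,397.00
457(b) deferral: $1,397.00 × 0.06 = $83.82
Pension contribution: $1,397.00 × 0.09 = $125.73
Pre-tax total = $83.82 + $125.73 = $209.55
Taxable wages = $1,397.00 − $209.55 = $1,187.45
Local income tax: $1,187.45 × 0.0284 = $33.72
State tax withheld: $1,187.45 × 0.071 = $84.31
Federal tax withheld: $1,187.45 × 0.11 = $130.62
Paid family leave insurance: $1,397.00 × 0.0025 = $3.49
State unemployment insurance (employee share): $1,397.00 × 0.01 = $13.97
Social Security tax: $1,397.00 × 0.053 = $74.04
Charitable contribution: $127.93
Health insurance premium: $96.01
Total deductions = $83.82 + $125.73 + $33.72 + $84.31 + $130.62 + $3.49 + $13.97 + $74.04 + $127.93 + $96.01 = $773.64
Net pay = $1,397.00 − $773.64 = $623.36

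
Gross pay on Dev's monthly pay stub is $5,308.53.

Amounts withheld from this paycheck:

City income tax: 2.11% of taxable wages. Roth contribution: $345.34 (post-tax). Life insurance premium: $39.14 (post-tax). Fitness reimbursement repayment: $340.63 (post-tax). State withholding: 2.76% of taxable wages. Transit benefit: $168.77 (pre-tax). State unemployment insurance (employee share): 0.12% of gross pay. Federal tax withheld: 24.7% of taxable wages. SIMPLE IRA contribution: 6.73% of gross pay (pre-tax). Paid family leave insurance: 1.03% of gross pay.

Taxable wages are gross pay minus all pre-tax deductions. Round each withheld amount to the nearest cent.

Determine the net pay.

$2,582.15

Transit benefit: $168.77
SIMPLE IRA contribution: $5,308.53 × 0.0673 = $357.26
Pre-tax total = $168.77 + $357.26 = $526.03
Taxable wages = $5,308.53 − $526.03 = $4,782.50
City income tax: $4,782.50 × 0.0211 = $100.91
Federal tax withheld: $4,782.50 × 0.247 = $1,181.28
State withholding: $4,782.50 × 0.0276 = $132.00
Paid family leave insurance: $5,308.53 × 0.0103 = $54.68
State unemployment insurance (employee share): $5,308.53 × 0.0012 = $6.37
Fitness reimbursement repayment: $340.63
Roth contribution: $345.34
Life insurance premium: $39.14
Total deductions = $168.77 + $357.26 + $100.91 + $1,181.28 + $132.00 + $54.68 + $6.37 + $340.63 + $345.34 + $39.14 = $2,726.38
Net pay = $5,308.53 − $2,726.38 = $2,582.15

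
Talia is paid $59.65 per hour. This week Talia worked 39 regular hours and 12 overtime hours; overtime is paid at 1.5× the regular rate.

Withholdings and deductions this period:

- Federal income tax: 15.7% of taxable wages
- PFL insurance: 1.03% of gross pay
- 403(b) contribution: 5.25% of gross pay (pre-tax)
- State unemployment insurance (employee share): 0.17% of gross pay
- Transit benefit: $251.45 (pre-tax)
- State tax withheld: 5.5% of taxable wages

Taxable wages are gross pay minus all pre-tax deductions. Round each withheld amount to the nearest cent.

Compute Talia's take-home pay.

$2,299.63

Regular pay: 39 × $59.65 = $2,326.35
Overtime pay: 12 × $59.65 × 1.5 = $1,073.70
Gross pay = $2,326.35 + $1,073.70 = $3,400.05
Transit benefit: $251.45
403(b) contribution: $3,400.05 × 0.0525 = $178.50
Pre-tax total = $251.45 + $178.50 = $429.95
Taxable wages = $3,400.05 − $429.95 = $2,970.10
Federal income tax: $2,970.10 × 0.157 = $466.31
State tax withheld: $2,970.10 × 0.055 = $163.36
State unemployment insurance (employee share): $3,400.05 × 0.0017 = $5.78
PFL insurance: $3,400.05 × 0.0103 = $35.02
Total deductions = $251.45 + $178.50 + $466.31 + $163.36 + $5.78 + $35.02 = $1,100.42
Net pay = $3,400.05 − $1,100.42 = $2,299.63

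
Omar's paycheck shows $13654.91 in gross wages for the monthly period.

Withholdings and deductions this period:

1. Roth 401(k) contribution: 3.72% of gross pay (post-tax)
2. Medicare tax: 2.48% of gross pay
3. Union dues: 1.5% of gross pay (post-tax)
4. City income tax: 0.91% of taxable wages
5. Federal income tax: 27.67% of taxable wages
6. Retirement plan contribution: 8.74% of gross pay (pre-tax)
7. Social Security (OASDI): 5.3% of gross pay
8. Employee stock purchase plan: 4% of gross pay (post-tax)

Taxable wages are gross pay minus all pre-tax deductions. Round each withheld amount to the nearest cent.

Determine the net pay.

$6578.65

Retirement plan contribution: $13654.91 × 0.0874 = $1193.44
Taxable wages = $13654.91 − $1193.44 = $12461.47
Federal income tax: $12461.47 × 0.2767 = $3448.09
City income tax: $12461.47 × 0.0091 = $113.40
Social Security (OASDI): $13654.91 × 0.053 = $723.71
Medicare tax: $13654.91 × 0.0248 = $338.64
Union dues: $13654.91 × 0.015 = $204.82
Roth 401(k) contribution: $13654.91 × 0.0372 = $507.96
Employee stock purchase plan: $13654.91 × 0.04 = $546.20
Total deductions = $1193.44 + $3448.09 + $113.40 + $723.71 + $338.64 + $204.82 + $507.96 + $546.20 = $7076.26
Net pay = $13654.91 − $7076.26 = $6578.65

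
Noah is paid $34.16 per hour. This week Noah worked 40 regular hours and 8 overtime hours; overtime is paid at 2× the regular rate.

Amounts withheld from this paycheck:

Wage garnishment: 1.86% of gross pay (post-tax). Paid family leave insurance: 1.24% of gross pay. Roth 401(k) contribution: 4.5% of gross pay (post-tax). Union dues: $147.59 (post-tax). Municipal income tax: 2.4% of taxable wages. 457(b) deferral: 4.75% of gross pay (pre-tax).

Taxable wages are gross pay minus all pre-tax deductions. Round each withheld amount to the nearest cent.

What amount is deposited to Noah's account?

Regular pay: 40 × $34.16 = $1,366.40
Overtime pay: 8 × $34.16 × 2 = $546.56
Gross pay = $1,366.40 + $546.56 = $1,912.96
457(b) deferral: $1,912.96 × 0.0475 = $90.87
Taxable wages = $1,912.96 − $90.87 = $1,822.09
Municipal income tax: $1,822.09 × 0.024 = $43.73
Paid family leave insurance: $1,912.96 × 0.0124 = $23.72
Wage garnishment: $1,912.96 × 0.0186 = $35.58
Roth 401(k) contribution: $1,912.96 × 0.045 = $86.08
Union dues: $147.59
Total deductions = $90.87 + $43.73 + $23.72 + $35.58 + $86.08 + $147.59 = $427.57
Net pay = $1,912.96 − $427.57 = $1,485.39

$1,485.39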